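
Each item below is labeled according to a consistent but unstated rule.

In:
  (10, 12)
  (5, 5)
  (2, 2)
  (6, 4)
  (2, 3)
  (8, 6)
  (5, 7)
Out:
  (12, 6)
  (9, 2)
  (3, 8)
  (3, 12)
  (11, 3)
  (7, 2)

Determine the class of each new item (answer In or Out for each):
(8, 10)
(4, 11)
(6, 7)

In, Out, In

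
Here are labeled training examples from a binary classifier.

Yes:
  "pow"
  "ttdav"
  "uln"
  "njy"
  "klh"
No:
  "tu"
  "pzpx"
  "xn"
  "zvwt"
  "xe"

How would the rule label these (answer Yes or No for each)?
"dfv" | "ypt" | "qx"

'Yes' ⟺ odd length.
"dfv" — length 3, hence Yes.
"ypt" — length 3, hence Yes.
"qx" — length 2, hence No.

Yes, Yes, No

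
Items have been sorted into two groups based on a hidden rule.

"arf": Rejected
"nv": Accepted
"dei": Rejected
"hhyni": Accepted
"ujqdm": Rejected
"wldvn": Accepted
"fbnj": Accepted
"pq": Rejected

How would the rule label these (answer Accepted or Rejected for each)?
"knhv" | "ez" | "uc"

Accepted, Rejected, Rejected

Looking at the examples, the only property every 'Accepted' case has and every 'Rejected' case lacks is: contains 'n'.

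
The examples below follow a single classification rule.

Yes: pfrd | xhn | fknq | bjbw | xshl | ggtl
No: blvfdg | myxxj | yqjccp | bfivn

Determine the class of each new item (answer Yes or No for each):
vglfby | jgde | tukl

No, Yes, Yes

The classifier is using: length ≤ 4.
vglfby: No (length 6).
jgde: Yes (length 4).
tukl: Yes (length 4).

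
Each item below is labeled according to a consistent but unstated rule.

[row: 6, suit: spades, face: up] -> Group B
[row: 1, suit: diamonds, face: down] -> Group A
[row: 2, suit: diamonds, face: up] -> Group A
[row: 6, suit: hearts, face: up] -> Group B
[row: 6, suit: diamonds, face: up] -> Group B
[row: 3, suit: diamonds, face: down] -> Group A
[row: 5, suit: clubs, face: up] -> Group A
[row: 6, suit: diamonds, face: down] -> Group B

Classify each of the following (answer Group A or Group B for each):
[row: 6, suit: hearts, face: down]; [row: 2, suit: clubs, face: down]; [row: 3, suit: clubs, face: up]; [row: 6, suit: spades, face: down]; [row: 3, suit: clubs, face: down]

Group B, Group A, Group A, Group B, Group A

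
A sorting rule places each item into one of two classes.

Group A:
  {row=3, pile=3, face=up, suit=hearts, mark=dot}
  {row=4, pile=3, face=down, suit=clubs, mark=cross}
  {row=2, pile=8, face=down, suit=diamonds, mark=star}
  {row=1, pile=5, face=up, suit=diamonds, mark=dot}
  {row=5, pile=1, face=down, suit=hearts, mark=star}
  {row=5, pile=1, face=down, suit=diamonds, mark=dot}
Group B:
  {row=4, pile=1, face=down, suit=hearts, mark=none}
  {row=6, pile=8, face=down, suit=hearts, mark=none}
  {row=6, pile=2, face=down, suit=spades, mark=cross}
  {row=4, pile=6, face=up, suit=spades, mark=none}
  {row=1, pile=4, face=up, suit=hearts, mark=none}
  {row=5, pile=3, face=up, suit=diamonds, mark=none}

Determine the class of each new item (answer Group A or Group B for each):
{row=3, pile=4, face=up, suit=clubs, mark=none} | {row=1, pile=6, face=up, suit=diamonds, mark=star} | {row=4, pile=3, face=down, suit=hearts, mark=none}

All 'Group A' examples share one property — mark is not none AND row ≤ 5 — and every 'Group B' example lacks it.
{row=3, pile=4, face=up, suit=clubs, mark=none}: Group B (mark is none, row = 3). {row=1, pile=6, face=up, suit=diamonds, mark=star}: Group A (mark is star, row = 1). {row=4, pile=3, face=down, suit=hearts, mark=none}: Group B (mark is none, row = 4).

Group B, Group A, Group B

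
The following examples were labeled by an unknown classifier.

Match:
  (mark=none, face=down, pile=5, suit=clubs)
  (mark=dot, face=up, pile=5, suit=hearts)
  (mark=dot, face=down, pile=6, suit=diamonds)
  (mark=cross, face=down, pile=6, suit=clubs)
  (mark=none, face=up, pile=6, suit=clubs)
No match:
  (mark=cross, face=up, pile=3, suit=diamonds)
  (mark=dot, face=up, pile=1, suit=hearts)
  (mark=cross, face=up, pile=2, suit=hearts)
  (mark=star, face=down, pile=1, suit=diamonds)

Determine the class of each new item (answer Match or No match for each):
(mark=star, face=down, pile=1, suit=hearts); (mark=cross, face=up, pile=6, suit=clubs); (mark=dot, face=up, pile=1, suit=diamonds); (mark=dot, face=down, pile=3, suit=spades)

Every 'Match' example satisfies: pile ≥ 5. None of the 'No match' examples do.
No match: (mark=star, face=down, pile=1, suit=hearts), since pile = 1.
Match: (mark=cross, face=up, pile=6, suit=clubs), since pile = 6.
No match: (mark=dot, face=up, pile=1, suit=diamonds), since pile = 1.
No match: (mark=dot, face=down, pile=3, suit=spades), since pile = 3.

No match, Match, No match, No match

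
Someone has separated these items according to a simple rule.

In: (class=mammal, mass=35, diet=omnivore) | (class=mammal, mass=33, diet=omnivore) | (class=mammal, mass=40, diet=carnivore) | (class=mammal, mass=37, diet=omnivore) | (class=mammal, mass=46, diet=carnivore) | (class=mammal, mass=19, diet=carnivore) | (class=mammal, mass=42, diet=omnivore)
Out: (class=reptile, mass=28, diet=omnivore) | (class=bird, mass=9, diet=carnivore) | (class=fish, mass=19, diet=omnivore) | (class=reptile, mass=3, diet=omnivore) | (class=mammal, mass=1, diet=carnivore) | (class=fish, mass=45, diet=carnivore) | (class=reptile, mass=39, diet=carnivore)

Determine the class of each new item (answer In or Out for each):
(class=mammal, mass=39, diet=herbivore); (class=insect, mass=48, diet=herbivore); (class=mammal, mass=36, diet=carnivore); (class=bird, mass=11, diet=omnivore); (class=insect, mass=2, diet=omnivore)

In, Out, In, Out, Out

'In' ⟺ class is mammal AND mass ≥ 3.
(class=mammal, mass=39, diet=herbivore): class is mammal, mass = 39, qualifies → In. (class=insect, mass=48, diet=herbivore): class is insect, mass = 48, fails the rule → Out. (class=mammal, mass=36, diet=carnivore): class is mammal, mass = 36, qualifies → In. (class=bird, mass=11, diet=omnivore): class is bird, mass = 11, fails the rule → Out. (class=insect, mass=2, diet=omnivore): class is insect, mass = 2, fails the rule → Out.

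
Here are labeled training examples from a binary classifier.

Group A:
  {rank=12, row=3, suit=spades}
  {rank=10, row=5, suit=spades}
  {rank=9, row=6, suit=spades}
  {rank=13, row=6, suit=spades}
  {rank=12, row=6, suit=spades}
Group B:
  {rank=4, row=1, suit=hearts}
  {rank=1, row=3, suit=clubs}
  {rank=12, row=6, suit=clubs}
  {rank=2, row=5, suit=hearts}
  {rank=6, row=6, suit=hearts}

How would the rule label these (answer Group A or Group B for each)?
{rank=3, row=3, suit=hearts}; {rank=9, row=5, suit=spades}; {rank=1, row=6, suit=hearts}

Group B, Group A, Group B

All 'Group A' examples share one property — suit is spades — and every 'Group B' example lacks it.
{rank=3, row=3, suit=hearts}: Group B (suit is hearts). {rank=9, row=5, suit=spades}: Group A (suit is spades). {rank=1, row=6, suit=hearts}: Group B (suit is hearts).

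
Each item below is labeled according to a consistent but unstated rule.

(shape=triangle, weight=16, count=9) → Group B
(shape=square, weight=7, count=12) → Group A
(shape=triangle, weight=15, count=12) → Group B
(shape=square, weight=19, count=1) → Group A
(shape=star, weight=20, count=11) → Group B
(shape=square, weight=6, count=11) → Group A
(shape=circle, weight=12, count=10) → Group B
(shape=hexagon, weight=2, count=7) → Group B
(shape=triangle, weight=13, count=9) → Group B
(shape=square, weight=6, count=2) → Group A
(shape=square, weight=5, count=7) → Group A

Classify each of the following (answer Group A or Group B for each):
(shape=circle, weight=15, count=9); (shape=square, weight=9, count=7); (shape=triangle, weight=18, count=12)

Rule: shape is square. This holds for each 'Group A' example and fails for each 'Group B' one.

Group B, Group A, Group B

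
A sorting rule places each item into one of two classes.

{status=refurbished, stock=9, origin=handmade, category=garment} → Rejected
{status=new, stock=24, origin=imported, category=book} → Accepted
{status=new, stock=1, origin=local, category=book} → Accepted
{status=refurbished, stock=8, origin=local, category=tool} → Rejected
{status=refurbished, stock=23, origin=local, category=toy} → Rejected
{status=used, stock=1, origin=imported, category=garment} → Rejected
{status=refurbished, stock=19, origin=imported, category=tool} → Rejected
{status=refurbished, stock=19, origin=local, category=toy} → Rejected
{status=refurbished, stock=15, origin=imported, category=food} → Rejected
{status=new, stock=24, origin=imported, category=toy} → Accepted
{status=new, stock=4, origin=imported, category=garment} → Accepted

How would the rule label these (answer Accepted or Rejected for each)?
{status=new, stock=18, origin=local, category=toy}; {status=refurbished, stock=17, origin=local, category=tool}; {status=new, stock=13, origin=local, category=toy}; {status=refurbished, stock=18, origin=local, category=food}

Accepted, Rejected, Accepted, Rejected

Checking candidate rules against both groups, what survives is: status is new.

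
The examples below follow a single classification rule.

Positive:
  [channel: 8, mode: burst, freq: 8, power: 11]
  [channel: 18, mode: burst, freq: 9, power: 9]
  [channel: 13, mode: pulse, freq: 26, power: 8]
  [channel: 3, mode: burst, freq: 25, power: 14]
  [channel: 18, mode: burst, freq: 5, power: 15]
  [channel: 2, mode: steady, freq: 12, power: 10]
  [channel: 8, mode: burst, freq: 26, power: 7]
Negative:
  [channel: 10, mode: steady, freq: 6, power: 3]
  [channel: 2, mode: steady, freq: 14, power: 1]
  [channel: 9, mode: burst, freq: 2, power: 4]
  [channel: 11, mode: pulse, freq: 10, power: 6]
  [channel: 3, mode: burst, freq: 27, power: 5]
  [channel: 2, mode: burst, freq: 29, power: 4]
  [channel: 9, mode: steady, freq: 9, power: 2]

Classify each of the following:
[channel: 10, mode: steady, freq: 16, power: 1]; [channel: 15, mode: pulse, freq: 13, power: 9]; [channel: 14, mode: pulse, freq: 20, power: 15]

Negative, Positive, Positive

The pattern is that an item is 'Positive' exactly when: power ≥ 7.
Negative: [channel: 10, mode: steady, freq: 16, power: 1], since power = 1. Positive: [channel: 15, mode: pulse, freq: 13, power: 9], since power = 9. Positive: [channel: 14, mode: pulse, freq: 20, power: 15], since power = 15.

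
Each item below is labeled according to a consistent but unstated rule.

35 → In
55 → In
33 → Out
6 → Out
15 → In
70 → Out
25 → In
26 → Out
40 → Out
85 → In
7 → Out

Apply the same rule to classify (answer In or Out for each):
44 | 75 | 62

Out, In, Out

Checking candidate rules against both groups, what survives is: ends in digit 5.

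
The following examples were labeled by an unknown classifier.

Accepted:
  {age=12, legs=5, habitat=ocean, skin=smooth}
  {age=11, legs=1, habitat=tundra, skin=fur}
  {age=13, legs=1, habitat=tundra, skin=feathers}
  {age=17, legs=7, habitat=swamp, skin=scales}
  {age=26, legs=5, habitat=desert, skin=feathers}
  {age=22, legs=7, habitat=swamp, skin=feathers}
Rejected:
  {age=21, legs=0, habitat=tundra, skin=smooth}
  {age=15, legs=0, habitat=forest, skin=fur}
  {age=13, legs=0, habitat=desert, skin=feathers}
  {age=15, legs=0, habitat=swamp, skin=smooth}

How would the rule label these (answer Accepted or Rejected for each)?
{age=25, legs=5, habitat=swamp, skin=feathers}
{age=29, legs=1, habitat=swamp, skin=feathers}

The common property of the 'Accepted' items is: legs ≥ 1. No 'Rejected' item has it.
{age=25, legs=5, habitat=swamp, skin=feathers}: Accepted (legs = 5). {age=29, legs=1, habitat=swamp, skin=feathers}: Accepted (legs = 1).

Accepted, Accepted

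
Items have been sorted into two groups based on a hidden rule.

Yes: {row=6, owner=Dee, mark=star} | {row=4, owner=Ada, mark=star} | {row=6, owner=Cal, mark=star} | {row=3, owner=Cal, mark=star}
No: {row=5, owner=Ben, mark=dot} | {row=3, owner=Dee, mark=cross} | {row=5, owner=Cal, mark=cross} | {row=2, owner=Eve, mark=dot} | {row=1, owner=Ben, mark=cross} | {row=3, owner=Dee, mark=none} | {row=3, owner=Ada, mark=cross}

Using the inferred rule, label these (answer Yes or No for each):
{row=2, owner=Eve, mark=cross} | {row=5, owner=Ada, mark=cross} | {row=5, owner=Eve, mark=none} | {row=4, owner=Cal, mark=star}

The pattern is that an item is 'Yes' exactly when: mark is star.
{row=2, owner=Eve, mark=cross}: No (mark is cross). {row=5, owner=Ada, mark=cross}: No (mark is cross). {row=5, owner=Eve, mark=none}: No (mark is none). {row=4, owner=Cal, mark=star}: Yes (mark is star).

No, No, No, Yes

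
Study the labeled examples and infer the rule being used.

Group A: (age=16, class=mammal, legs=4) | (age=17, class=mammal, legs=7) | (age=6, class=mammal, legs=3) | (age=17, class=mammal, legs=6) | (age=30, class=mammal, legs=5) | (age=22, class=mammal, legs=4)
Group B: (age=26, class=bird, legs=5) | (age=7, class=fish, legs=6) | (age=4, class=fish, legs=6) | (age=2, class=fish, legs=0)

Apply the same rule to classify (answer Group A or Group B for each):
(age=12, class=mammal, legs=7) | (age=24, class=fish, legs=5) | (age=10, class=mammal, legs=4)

Checking candidate rules against both groups, what survives is: class is mammal.
Group A: (age=12, class=mammal, legs=7), since class is mammal.
Group B: (age=24, class=fish, legs=5), since class is fish.
Group A: (age=10, class=mammal, legs=4), since class is mammal.

Group A, Group B, Group A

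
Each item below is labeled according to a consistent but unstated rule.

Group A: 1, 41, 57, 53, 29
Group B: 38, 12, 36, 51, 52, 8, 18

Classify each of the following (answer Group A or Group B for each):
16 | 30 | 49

Group B, Group B, Group A

A rule that fits every label: ≡ 1 (mod 4) — true of each 'Group A' example, false of each 'Group B' one.
16: 16 mod 4 = 0 — doesn't qualify, so Group B.
30: 30 mod 4 = 2 — doesn't qualify, so Group B.
49: 49 mod 4 = 1 — passes, so Group A.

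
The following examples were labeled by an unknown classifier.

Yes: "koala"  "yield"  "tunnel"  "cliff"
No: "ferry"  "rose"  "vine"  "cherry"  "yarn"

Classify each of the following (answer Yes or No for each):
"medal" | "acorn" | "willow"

The rule appears to be: contains 'l'.
Yes: "medal", since has 'l'. No: "acorn", since no 'l'. Yes: "willow", since has 'l'.

Yes, No, Yes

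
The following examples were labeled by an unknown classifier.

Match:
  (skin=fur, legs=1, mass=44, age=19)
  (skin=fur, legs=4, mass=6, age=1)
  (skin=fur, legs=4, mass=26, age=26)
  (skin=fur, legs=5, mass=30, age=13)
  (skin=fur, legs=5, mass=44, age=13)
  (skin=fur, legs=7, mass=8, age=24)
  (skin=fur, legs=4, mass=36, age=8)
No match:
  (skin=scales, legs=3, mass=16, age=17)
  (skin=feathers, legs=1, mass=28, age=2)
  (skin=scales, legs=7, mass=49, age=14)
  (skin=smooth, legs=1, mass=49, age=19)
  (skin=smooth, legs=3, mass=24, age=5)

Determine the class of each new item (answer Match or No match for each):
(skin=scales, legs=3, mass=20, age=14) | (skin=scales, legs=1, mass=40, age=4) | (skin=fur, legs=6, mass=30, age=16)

The rule appears to be: skin is fur.
(skin=scales, legs=3, mass=20, age=14): skin is scales — doesn't qualify, so No match.
(skin=scales, legs=1, mass=40, age=4): skin is scales — doesn't qualify, so No match.
(skin=fur, legs=6, mass=30, age=16): skin is fur — has this property, so Match.

No match, No match, Match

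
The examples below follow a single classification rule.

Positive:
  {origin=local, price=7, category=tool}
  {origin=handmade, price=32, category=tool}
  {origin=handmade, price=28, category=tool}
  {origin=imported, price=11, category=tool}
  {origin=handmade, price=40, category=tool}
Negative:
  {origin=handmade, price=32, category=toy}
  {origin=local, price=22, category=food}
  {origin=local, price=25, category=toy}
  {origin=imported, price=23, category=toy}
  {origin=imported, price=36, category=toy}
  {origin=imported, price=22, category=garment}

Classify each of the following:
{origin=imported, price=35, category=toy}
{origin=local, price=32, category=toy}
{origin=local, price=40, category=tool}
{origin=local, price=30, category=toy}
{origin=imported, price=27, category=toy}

Negative, Negative, Positive, Negative, Negative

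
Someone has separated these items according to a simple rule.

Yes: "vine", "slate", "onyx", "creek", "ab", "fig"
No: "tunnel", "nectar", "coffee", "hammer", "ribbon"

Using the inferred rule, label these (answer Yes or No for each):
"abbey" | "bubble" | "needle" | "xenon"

Yes, No, No, Yes

Rule: length ≤ 5. This holds for each 'Yes' example and fails for each 'No' one.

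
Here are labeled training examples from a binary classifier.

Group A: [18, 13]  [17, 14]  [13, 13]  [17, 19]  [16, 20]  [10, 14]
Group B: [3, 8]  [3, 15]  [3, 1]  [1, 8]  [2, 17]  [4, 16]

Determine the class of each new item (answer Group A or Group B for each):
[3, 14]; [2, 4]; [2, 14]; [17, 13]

The classifier is using: sum ≥ 24.
Group B: [3, 14], since 3+14 = 17. Group B: [2, 4], since 2+4 = 6. Group B: [2, 14], since 2+14 = 16. Group A: [17, 13], since 17+13 = 30.

Group B, Group B, Group B, Group A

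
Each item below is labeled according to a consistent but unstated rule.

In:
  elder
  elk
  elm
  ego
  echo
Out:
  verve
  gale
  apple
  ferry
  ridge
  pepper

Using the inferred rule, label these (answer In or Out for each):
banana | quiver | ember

Out, Out, In

'In' ⟺ starts with 'e'.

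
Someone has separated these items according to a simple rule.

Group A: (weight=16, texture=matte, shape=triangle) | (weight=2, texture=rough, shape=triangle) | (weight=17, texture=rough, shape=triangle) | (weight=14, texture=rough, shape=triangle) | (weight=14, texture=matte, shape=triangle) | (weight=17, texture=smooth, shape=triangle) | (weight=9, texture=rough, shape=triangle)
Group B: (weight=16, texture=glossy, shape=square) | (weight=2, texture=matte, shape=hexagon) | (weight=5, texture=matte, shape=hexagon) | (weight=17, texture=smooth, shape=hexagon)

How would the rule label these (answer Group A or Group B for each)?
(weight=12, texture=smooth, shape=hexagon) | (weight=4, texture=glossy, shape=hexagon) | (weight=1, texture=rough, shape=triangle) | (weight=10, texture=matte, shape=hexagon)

Group B, Group B, Group A, Group B

One predicate separates the groups cleanly: shape is triangle.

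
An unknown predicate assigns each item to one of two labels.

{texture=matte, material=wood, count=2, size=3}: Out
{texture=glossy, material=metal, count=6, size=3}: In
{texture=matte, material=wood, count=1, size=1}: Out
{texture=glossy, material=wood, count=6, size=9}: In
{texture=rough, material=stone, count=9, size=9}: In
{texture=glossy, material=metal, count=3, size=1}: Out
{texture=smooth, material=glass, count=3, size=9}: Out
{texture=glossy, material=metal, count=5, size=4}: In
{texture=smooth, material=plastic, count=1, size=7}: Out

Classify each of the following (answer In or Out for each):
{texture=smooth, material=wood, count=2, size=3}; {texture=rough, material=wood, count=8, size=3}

Out, In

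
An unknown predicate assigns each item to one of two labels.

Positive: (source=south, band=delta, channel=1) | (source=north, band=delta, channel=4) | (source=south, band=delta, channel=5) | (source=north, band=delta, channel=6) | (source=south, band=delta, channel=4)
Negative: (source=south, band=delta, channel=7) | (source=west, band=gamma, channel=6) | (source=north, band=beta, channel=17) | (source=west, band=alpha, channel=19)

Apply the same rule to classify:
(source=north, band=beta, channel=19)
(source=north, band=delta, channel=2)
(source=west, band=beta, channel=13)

Negative, Positive, Negative

A rule that fits every label: band is delta AND channel ≤ 6 — true of each 'Positive' example, false of each 'Negative' one.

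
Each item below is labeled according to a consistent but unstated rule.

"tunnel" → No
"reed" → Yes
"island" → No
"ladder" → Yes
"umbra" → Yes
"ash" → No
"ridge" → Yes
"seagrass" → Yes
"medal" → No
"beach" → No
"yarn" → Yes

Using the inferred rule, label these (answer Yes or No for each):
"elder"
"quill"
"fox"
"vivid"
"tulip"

Every 'Yes' example satisfies: contains 'r'. None of the 'No' examples do.

Yes, No, No, No, No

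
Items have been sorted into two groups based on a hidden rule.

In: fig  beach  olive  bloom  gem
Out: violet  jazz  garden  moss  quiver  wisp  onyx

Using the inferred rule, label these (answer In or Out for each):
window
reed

Out, Out

Checking candidate rules against both groups, what survives is: odd length.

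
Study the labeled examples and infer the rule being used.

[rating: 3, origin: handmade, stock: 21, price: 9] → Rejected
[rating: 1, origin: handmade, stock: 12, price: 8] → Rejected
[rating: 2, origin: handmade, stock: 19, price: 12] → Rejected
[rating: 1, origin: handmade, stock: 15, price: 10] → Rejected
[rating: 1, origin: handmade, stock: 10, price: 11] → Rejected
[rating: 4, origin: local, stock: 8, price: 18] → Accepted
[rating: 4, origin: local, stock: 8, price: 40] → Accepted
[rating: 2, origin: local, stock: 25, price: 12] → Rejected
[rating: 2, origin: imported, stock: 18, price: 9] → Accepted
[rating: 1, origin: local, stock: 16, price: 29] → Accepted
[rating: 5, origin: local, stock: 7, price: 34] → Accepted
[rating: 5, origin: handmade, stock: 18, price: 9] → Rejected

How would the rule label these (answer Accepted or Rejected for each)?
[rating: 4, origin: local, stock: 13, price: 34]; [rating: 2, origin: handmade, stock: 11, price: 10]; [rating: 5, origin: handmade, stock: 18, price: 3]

The distinguishing property — origin is imported OR price ≥ 18 — holds for all the 'Accepted' cases and none of the 'Rejected' cases.
[rating: 4, origin: local, stock: 13, price: 34]: Accepted (origin is local, price = 34). [rating: 2, origin: handmade, stock: 11, price: 10]: Rejected (origin is handmade, price = 10). [rating: 5, origin: handmade, stock: 18, price: 3]: Rejected (origin is handmade, price = 3).

Accepted, Rejected, Rejected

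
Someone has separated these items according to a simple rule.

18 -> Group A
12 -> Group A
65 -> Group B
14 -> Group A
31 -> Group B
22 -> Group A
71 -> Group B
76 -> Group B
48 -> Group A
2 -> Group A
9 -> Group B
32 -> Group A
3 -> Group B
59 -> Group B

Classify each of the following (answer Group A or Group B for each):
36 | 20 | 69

Group A, Group A, Group B

'Group A' ⟺ even AND at most 48.
36 → 36 is even, 36 ≤ 48 → Group A.
20 → 20 is even, 20 ≤ 48 → Group A.
69 → 69 is odd, 69 > 48 → Group B.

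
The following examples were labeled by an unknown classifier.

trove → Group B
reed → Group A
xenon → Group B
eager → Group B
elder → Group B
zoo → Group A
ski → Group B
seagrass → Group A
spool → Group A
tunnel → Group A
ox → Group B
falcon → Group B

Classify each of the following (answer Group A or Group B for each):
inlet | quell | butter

Checking candidate rules against both groups, what survives is: has a double letter.

Group B, Group A, Group A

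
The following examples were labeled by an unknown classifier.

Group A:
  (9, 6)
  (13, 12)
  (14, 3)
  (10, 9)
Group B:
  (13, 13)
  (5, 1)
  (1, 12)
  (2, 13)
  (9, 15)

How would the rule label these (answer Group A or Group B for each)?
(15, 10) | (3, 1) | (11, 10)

All 'Group A' examples share one property — first > second AND sum is odd — and every 'Group B' example lacks it.
(15, 10): Group A (15 > 10, 15+10 = 25). (3, 1): Group B (3 > 1, 3+1 = 4). (11, 10): Group A (11 > 10, 11+10 = 21).

Group A, Group B, Group A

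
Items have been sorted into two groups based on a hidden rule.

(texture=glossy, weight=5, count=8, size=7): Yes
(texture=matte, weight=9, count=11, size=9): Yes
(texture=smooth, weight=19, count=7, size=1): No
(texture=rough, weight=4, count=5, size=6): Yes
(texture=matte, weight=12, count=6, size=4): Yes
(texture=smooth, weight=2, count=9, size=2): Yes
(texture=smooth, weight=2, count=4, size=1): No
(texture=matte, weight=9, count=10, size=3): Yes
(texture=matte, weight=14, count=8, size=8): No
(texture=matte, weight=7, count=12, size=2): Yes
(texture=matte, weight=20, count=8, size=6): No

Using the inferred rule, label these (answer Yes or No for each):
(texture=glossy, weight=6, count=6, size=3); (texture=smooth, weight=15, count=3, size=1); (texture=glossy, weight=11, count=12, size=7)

The classifier is using: weight ≤ 12 AND size ≥ 2.
(texture=glossy, weight=6, count=6, size=3): Yes (weight = 6, size = 3). (texture=smooth, weight=15, count=3, size=1): No (weight = 15, size = 1). (texture=glossy, weight=11, count=12, size=7): Yes (weight = 11, size = 7).

Yes, No, Yes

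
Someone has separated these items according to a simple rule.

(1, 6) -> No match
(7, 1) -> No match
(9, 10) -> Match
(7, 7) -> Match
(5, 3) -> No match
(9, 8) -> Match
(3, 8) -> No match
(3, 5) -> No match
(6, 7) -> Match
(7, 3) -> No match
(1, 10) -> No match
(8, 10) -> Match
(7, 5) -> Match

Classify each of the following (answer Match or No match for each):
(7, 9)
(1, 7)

The common property of the 'Match' items is: sum ≥ 12. No 'No match' item has it.
(7, 9): 7+9 = 16, meets the rule → Match.
(1, 7): 1+7 = 8, does not satisfy this → No match.

Match, No match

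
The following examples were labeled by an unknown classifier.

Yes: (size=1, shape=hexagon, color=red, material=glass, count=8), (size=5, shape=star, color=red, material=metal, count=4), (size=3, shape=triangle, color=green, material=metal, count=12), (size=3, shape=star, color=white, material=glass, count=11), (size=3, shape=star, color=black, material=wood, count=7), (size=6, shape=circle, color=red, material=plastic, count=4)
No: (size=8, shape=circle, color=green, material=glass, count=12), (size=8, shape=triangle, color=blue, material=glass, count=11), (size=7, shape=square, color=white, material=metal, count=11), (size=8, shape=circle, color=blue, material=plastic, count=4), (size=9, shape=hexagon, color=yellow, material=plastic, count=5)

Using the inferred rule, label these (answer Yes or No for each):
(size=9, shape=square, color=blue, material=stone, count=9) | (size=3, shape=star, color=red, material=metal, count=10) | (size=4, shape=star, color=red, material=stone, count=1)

The rule appears to be: size ≤ 6.
(size=9, shape=square, color=blue, material=stone, count=9): No (size = 9). (size=3, shape=star, color=red, material=metal, count=10): Yes (size = 3). (size=4, shape=star, color=red, material=stone, count=1): Yes (size = 4).

No, Yes, Yes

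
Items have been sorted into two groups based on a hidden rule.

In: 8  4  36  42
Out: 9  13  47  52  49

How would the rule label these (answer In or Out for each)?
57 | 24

Out, In

The rule appears to be: even AND at most 42.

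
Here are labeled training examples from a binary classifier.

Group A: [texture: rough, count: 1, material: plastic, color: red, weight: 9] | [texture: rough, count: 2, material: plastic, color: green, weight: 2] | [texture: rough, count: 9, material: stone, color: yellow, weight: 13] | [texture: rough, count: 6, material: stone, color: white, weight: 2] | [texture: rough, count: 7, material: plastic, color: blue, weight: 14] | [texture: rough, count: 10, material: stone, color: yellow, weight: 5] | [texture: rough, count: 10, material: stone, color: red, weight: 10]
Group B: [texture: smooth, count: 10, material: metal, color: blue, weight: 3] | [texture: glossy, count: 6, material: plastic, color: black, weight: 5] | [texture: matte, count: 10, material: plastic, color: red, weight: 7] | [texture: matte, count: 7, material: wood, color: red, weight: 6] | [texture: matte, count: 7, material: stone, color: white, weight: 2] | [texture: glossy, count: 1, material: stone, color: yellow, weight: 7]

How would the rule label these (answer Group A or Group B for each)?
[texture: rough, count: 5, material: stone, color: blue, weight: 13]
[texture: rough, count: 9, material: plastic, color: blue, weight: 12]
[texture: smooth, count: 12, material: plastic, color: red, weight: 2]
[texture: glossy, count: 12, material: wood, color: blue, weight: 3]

'Group A' ⟺ texture is rough.
[texture: rough, count: 5, material: stone, color: blue, weight: 13] → texture is rough → Group A.
[texture: rough, count: 9, material: plastic, color: blue, weight: 12] → texture is rough → Group A.
[texture: smooth, count: 12, material: plastic, color: red, weight: 2] → texture is smooth → Group B.
[texture: glossy, count: 12, material: wood, color: blue, weight: 3] → texture is glossy → Group B.

Group A, Group A, Group B, Group B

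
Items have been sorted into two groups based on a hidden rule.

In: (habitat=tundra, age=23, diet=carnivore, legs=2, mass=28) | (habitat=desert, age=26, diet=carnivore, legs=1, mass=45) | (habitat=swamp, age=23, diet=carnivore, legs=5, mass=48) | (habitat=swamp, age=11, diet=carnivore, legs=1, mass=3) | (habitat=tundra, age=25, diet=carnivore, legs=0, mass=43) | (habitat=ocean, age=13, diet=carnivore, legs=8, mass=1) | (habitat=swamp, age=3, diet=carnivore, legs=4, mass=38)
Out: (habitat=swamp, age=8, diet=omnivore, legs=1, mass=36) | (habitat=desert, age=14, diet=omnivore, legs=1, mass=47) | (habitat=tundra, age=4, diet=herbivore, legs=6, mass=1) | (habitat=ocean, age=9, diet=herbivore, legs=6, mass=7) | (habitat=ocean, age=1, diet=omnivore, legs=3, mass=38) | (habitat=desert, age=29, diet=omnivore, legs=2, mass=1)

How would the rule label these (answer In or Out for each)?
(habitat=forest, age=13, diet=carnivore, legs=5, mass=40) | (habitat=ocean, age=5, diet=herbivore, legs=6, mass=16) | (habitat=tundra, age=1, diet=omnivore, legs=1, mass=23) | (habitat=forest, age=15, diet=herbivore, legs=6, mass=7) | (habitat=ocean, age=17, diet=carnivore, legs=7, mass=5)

The rule appears to be: diet is carnivore.
In: (habitat=forest, age=13, diet=carnivore, legs=5, mass=40), since diet is carnivore. Out: (habitat=ocean, age=5, diet=herbivore, legs=6, mass=16), since diet is herbivore. Out: (habitat=tundra, age=1, diet=omnivore, legs=1, mass=23), since diet is omnivore. Out: (habitat=forest, age=15, diet=herbivore, legs=6, mass=7), since diet is herbivore. In: (habitat=ocean, age=17, diet=carnivore, legs=7, mass=5), since diet is carnivore.

In, Out, Out, Out, In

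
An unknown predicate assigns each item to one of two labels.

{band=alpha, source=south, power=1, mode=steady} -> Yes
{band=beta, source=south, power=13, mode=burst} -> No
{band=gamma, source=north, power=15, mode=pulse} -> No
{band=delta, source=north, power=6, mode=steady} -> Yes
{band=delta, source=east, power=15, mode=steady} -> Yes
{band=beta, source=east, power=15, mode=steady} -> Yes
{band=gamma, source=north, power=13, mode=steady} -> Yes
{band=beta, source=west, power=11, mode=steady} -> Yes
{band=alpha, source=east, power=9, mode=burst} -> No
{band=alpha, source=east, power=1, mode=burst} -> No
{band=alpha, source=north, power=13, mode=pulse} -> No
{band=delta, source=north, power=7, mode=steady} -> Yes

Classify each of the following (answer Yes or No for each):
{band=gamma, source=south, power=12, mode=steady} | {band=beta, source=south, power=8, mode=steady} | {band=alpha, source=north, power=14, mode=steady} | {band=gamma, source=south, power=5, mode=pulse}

Yes, Yes, Yes, No

The classifier is using: mode is steady.
Yes: {band=gamma, source=south, power=12, mode=steady}, since mode is steady. Yes: {band=beta, source=south, power=8, mode=steady}, since mode is steady. Yes: {band=alpha, source=north, power=14, mode=steady}, since mode is steady. No: {band=gamma, source=south, power=5, mode=pulse}, since mode is pulse.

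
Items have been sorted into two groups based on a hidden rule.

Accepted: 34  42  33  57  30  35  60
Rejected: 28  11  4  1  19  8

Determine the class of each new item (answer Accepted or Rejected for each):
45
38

The classifier is using: at least 30.

Accepted, Accepted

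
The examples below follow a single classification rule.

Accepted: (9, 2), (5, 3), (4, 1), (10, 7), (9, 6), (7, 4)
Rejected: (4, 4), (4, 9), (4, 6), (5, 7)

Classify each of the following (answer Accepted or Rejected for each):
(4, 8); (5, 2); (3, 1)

Rejected, Accepted, Accepted

The distinguishing property — first > second — holds for all the 'Accepted' cases and none of the 'Rejected' cases.
(4, 8) → 4 < 8 → Rejected.
(5, 2) → 5 > 2 → Accepted.
(3, 1) → 3 > 1 → Accepted.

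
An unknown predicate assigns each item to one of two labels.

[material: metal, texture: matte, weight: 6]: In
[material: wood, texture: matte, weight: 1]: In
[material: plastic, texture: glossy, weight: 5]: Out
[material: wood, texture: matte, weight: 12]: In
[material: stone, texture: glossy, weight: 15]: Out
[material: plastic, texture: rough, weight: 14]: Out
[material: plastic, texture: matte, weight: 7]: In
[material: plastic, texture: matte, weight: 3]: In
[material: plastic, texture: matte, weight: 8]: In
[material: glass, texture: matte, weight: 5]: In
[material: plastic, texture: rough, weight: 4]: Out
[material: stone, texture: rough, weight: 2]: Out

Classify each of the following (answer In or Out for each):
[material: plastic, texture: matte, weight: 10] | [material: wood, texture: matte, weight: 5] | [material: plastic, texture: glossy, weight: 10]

The distinguishing property — texture is matte — holds for all the 'In' cases and none of the 'Out' cases.
[material: plastic, texture: matte, weight: 10] → texture is matte → In.
[material: wood, texture: matte, weight: 5] → texture is matte → In.
[material: plastic, texture: glossy, weight: 10] → texture is glossy → Out.

In, In, Out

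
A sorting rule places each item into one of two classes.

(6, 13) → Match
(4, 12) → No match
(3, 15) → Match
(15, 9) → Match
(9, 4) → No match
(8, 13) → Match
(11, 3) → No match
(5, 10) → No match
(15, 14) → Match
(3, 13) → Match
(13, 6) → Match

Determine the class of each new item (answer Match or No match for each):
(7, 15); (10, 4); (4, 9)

Match, No match, No match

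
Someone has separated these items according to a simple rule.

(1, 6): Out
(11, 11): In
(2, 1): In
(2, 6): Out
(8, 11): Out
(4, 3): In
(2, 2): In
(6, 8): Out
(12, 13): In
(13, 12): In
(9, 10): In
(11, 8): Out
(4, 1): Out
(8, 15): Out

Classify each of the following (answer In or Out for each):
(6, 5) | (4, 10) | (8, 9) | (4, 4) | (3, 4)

One predicate separates the groups cleanly: |first − second| ≤ 1.
In: (6, 5), since |6−5| = 1.
Out: (4, 10), since |4−10| = 6.
In: (8, 9), since |8−9| = 1.
In: (4, 4), since |4−4| = 0.
In: (3, 4), since |3−4| = 1.

In, Out, In, In, In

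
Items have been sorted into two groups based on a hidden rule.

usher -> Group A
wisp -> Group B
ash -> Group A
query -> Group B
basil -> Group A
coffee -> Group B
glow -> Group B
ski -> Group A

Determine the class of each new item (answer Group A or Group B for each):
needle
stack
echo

Group B, Group A, Group B

All 'Group A' examples share one property — odd length AND contains 's' — and every 'Group B' example lacks it.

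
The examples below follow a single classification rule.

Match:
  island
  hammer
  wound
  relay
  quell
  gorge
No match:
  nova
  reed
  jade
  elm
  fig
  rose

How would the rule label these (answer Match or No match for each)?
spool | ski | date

Every 'Match' example satisfies: length ≥ 5. None of the 'No match' examples do.
spool → length 5 → Match. ski → length 3 → No match. date → length 4 → No match.

Match, No match, No match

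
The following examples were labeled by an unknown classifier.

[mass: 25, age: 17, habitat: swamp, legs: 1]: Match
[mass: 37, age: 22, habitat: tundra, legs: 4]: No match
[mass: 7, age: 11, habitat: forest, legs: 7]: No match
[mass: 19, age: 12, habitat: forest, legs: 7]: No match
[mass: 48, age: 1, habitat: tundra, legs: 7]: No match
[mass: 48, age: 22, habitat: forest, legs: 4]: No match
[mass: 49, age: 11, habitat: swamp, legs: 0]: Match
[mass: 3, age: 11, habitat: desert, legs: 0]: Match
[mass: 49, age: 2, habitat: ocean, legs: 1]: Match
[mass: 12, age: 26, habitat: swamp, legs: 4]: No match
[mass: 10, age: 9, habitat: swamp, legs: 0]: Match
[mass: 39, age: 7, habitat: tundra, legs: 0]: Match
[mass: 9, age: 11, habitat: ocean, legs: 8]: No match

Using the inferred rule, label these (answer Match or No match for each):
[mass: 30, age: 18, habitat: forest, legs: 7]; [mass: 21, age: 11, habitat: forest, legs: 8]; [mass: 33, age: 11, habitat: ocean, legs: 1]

One predicate separates the groups cleanly: legs ≤ 1.
[mass: 30, age: 18, habitat: forest, legs: 7] — legs = 7, hence No match. [mass: 21, age: 11, habitat: forest, legs: 8] — legs = 8, hence No match. [mass: 33, age: 11, habitat: ocean, legs: 1] — legs = 1, hence Match.

No match, No match, Match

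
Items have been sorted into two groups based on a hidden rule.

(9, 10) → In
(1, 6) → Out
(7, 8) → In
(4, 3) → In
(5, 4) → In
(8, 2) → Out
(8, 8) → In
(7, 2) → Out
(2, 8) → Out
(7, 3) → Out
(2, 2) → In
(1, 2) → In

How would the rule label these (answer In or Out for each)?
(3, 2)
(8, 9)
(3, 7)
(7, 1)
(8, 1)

In, In, Out, Out, Out

Every 'In' example satisfies: |first − second| ≤ 1. None of the 'Out' examples do.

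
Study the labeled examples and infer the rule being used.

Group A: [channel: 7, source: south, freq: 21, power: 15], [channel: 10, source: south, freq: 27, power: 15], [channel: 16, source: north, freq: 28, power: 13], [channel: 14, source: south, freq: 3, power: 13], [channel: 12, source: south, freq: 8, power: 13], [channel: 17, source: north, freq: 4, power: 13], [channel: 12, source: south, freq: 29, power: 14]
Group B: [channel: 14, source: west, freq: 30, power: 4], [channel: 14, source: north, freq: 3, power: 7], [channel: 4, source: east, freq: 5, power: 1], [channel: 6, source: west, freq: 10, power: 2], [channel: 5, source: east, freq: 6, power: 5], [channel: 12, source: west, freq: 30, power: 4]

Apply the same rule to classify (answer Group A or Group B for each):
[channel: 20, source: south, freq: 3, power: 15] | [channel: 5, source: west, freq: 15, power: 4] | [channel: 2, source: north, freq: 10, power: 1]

Group A, Group B, Group B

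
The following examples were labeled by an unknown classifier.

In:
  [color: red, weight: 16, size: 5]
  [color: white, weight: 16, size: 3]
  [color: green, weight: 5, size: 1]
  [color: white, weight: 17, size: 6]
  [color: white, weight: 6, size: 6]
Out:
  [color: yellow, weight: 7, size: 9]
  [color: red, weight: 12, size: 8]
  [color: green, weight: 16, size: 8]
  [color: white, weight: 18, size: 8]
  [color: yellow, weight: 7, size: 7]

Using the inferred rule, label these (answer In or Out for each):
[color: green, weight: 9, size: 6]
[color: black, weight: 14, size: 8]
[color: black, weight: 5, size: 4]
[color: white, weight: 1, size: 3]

In, Out, In, In

The common property of the 'In' items is: size ≤ 6. No 'Out' item has it.
[color: green, weight: 9, size: 6]: size = 6, matches → In. [color: black, weight: 14, size: 8]: size = 8, does not satisfy this → Out. [color: black, weight: 5, size: 4]: size = 4, matches → In. [color: white, weight: 1, size: 3]: size = 3, matches → In.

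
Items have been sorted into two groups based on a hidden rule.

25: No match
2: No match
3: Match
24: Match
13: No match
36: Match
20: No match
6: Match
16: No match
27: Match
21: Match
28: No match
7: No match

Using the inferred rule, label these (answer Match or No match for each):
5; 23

No match, No match

One predicate separates the groups cleanly: multiple of 3.
5 — 5 = 3·1 + 2, hence No match. 23 — 23 = 3·7 + 2, hence No match.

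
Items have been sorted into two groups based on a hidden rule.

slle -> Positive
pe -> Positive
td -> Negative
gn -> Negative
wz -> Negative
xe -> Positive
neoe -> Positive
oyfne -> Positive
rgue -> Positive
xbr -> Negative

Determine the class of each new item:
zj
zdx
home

Negative, Negative, Positive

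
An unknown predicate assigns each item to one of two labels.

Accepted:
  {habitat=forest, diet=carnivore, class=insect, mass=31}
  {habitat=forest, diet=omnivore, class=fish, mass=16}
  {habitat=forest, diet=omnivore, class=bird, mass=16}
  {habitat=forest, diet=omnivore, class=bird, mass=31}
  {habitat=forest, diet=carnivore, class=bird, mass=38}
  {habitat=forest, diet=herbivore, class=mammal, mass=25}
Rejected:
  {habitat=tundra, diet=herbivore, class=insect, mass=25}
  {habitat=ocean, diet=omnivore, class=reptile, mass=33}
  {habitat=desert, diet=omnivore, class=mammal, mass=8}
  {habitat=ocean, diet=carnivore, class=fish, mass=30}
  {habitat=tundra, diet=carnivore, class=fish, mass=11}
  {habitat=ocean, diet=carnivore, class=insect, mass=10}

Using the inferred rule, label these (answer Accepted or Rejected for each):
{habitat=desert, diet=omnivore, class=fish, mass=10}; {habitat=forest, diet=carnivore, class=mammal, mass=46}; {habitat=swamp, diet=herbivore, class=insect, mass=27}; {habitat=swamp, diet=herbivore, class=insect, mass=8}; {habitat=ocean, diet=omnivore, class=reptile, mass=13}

Comparing the two groups points to one rule — habitat is forest.
{habitat=desert, diet=omnivore, class=fish, mass=10}: habitat is desert, does not fit → Rejected.
{habitat=forest, diet=carnivore, class=mammal, mass=46}: habitat is forest, checks out → Accepted.
{habitat=swamp, diet=herbivore, class=insect, mass=27}: habitat is swamp, does not fit → Rejected.
{habitat=swamp, diet=herbivore, class=insect, mass=8}: habitat is swamp, does not fit → Rejected.
{habitat=ocean, diet=omnivore, class=reptile, mass=13}: habitat is ocean, does not fit → Rejected.

Rejected, Accepted, Rejected, Rejected, Rejected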